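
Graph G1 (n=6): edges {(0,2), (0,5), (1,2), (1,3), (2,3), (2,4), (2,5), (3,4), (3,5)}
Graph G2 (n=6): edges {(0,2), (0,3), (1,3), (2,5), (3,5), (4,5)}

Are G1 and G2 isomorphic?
No, not isomorphic

The graphs are NOT isomorphic.

Counting triangles (3-cliques): G1 has 4, G2 has 0.
Triangle count is an isomorphism invariant, so differing triangle counts rule out isomorphism.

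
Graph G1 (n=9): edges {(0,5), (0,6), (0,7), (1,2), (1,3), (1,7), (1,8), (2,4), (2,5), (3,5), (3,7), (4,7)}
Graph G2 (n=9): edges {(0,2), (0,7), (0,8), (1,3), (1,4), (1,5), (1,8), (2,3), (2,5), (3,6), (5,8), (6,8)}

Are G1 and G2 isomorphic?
Yes, isomorphic

The graphs are isomorphic.
One valid mapping φ: V(G1) → V(G2): 0→0, 1→1, 2→3, 3→5, 4→6, 5→2, 6→7, 7→8, 8→4

Verify φ preserves adjacency — for each edge of G1, its image is an edge of G2:
  (0,5) → (φ(0),φ(5)) = (0,2) ∈ E(G2) ✓
  (0,6) → (φ(0),φ(6)) = (0,7) ∈ E(G2) ✓
  (0,7) → (φ(0),φ(7)) = (0,8) ∈ E(G2) ✓
  (1,2) → (φ(1),φ(2)) = (1,3) ∈ E(G2) ✓
  (1,3) → (φ(1),φ(3)) = (1,5) ∈ E(G2) ✓
  (1,7) → (φ(1),φ(7)) = (1,8) ∈ E(G2) ✓
  (1,8) → (φ(1),φ(8)) = (1,4) ∈ E(G2) ✓
  (2,4) → (φ(2),φ(4)) = (3,6) ∈ E(G2) ✓
  (2,5) → (φ(2),φ(5)) = (2,3) ∈ E(G2) ✓
  (3,5) → (φ(3),φ(5)) = (2,5) ∈ E(G2) ✓
  (3,7) → (φ(3),φ(7)) = (5,8) ∈ E(G2) ✓
  (4,7) → (φ(4),φ(7)) = (6,8) ∈ E(G2) ✓
All 12 edges of G1 map to edges of G2, and |E(G1)| = |E(G2)| = 12, so φ is a bijection on edges as well as vertices. Hence G1 ≅ G2.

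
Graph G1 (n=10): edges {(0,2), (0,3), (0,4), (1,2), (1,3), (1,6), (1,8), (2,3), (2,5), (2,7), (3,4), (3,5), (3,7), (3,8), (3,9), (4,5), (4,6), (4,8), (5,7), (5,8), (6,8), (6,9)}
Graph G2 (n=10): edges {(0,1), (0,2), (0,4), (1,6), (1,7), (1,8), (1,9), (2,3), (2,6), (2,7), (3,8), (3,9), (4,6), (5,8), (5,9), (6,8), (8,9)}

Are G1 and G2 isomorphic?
No, not isomorphic

The graphs are NOT isomorphic.

Degrees in G1: deg(0)=3, deg(1)=4, deg(2)=5, deg(3)=8, deg(4)=5, deg(5)=5, deg(6)=4, deg(7)=3, deg(8)=5, deg(9)=2.
Sorted degree sequence of G1: [8, 5, 5, 5, 5, 4, 4, 3, 3, 2].
Degrees in G2: deg(0)=3, deg(1)=5, deg(2)=4, deg(3)=3, deg(4)=2, deg(5)=2, deg(6)=4, deg(7)=2, deg(8)=5, deg(9)=4.
Sorted degree sequence of G2: [5, 5, 4, 4, 4, 3, 3, 2, 2, 2].
The (sorted) degree sequence is an isomorphism invariant, so since G1 and G2 have different degree sequences they cannot be isomorphic.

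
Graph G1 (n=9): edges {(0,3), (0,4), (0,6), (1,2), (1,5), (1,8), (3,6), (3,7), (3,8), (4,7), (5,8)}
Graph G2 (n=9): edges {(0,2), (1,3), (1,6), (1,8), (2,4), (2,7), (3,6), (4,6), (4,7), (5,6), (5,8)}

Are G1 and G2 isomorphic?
Yes, isomorphic

The graphs are isomorphic.
One valid mapping φ: V(G1) → V(G2): 0→1, 1→2, 2→0, 3→6, 4→8, 5→7, 6→3, 7→5, 8→4

Verify φ preserves adjacency — for each edge of G1, its image is an edge of G2:
  (0,3) → (φ(0),φ(3)) = (1,6) ∈ E(G2) ✓
  (0,4) → (φ(0),φ(4)) = (1,8) ∈ E(G2) ✓
  (0,6) → (φ(0),φ(6)) = (1,3) ∈ E(G2) ✓
  (1,2) → (φ(1),φ(2)) = (0,2) ∈ E(G2) ✓
  (1,5) → (φ(1),φ(5)) = (2,7) ∈ E(G2) ✓
  (1,8) → (φ(1),φ(8)) = (2,4) ∈ E(G2) ✓
  (3,6) → (φ(3),φ(6)) = (3,6) ∈ E(G2) ✓
  (3,7) → (φ(3),φ(7)) = (5,6) ∈ E(G2) ✓
  (3,8) → (φ(3),φ(8)) = (4,6) ∈ E(G2) ✓
  (4,7) → (φ(4),φ(7)) = (5,8) ∈ E(G2) ✓
  (5,8) → (φ(5),φ(8)) = (4,7) ∈ E(G2) ✓
All 11 edges of G1 map to edges of G2, and |E(G1)| = |E(G2)| = 11, so φ is a bijection on edges as well as vertices. Hence G1 ≅ G2.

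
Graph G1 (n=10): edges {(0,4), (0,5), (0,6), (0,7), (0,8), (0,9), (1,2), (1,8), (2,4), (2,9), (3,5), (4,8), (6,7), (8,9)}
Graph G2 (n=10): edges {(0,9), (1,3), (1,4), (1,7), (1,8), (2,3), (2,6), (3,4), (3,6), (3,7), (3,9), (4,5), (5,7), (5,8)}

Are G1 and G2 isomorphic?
Yes, isomorphic

The graphs are isomorphic.
One valid mapping φ: V(G1) → V(G2): 0→3, 1→8, 2→5, 3→0, 4→4, 5→9, 6→2, 7→6, 8→1, 9→7

Verify φ preserves adjacency — for each edge of G1, its image is an edge of G2:
  (0,4) → (φ(0),φ(4)) = (3,4) ∈ E(G2) ✓
  (0,5) → (φ(0),φ(5)) = (3,9) ∈ E(G2) ✓
  (0,6) → (φ(0),φ(6)) = (2,3) ∈ E(G2) ✓
  (0,7) → (φ(0),φ(7)) = (3,6) ∈ E(G2) ✓
  (0,8) → (φ(0),φ(8)) = (1,3) ∈ E(G2) ✓
  (0,9) → (φ(0),φ(9)) = (3,7) ∈ E(G2) ✓
  (1,2) → (φ(1),φ(2)) = (5,8) ∈ E(G2) ✓
  (1,8) → (φ(1),φ(8)) = (1,8) ∈ E(G2) ✓
  (2,4) → (φ(2),φ(4)) = (4,5) ∈ E(G2) ✓
  (2,9) → (φ(2),φ(9)) = (5,7) ∈ E(G2) ✓
  (3,5) → (φ(3),φ(5)) = (0,9) ∈ E(G2) ✓
  (4,8) → (φ(4),φ(8)) = (1,4) ∈ E(G2) ✓
  (6,7) → (φ(6),φ(7)) = (2,6) ∈ E(G2) ✓
  (8,9) → (φ(8),φ(9)) = (1,7) ∈ E(G2) ✓
All 14 edges of G1 map to edges of G2, and |E(G1)| = |E(G2)| = 14, so φ is a bijection on edges as well as vertices. Hence G1 ≅ G2.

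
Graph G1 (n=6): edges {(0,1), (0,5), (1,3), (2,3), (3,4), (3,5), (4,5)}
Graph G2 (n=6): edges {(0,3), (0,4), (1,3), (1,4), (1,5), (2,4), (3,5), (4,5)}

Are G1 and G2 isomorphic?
No, not isomorphic

The graphs are NOT isomorphic.

Degrees in G1: deg(0)=2, deg(1)=2, deg(2)=1, deg(3)=4, deg(4)=2, deg(5)=3.
Sorted degree sequence of G1: [4, 3, 2, 2, 2, 1].
Degrees in G2: deg(0)=2, deg(1)=3, deg(2)=1, deg(3)=3, deg(4)=4, deg(5)=3.
Sorted degree sequence of G2: [4, 3, 3, 3, 2, 1].
The (sorted) degree sequence is an isomorphism invariant, so since G1 and G2 have different degree sequences they cannot be isomorphic.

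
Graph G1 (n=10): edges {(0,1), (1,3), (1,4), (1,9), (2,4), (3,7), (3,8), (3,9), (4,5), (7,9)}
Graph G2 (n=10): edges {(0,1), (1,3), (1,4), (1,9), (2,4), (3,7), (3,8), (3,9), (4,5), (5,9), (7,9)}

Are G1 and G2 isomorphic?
No, not isomorphic

The graphs are NOT isomorphic.

Counting edges: G1 has 10 edge(s); G2 has 11 edge(s).
Edge count is an isomorphism invariant (a bijection on vertices induces a bijection on edges), so differing edge counts rule out isomorphism.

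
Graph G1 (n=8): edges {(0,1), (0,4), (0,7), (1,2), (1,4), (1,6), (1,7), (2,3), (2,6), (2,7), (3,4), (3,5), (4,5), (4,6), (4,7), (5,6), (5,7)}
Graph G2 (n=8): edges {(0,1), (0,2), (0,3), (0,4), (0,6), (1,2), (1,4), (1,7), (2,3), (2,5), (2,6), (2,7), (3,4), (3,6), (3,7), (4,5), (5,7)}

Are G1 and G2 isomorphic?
Yes, isomorphic

The graphs are isomorphic.
One valid mapping φ: V(G1) → V(G2): 0→6, 1→0, 2→4, 3→5, 4→2, 5→7, 6→1, 7→3

Verify φ preserves adjacency — for each edge of G1, its image is an edge of G2:
  (0,1) → (φ(0),φ(1)) = (0,6) ∈ E(G2) ✓
  (0,4) → (φ(0),φ(4)) = (2,6) ∈ E(G2) ✓
  (0,7) → (φ(0),φ(7)) = (3,6) ∈ E(G2) ✓
  (1,2) → (φ(1),φ(2)) = (0,4) ∈ E(G2) ✓
  (1,4) → (φ(1),φ(4)) = (0,2) ∈ E(G2) ✓
  (1,6) → (φ(1),φ(6)) = (0,1) ∈ E(G2) ✓
  (1,7) → (φ(1),φ(7)) = (0,3) ∈ E(G2) ✓
  (2,3) → (φ(2),φ(3)) = (4,5) ∈ E(G2) ✓
  (2,6) → (φ(2),φ(6)) = (1,4) ∈ E(G2) ✓
  (2,7) → (φ(2),φ(7)) = (3,4) ∈ E(G2) ✓
  (3,4) → (φ(3),φ(4)) = (2,5) ∈ E(G2) ✓
  (3,5) → (φ(3),φ(5)) = (5,7) ∈ E(G2) ✓
  (4,5) → (φ(4),φ(5)) = (2,7) ∈ E(G2) ✓
  (4,6) → (φ(4),φ(6)) = (1,2) ∈ E(G2) ✓
  (4,7) → (φ(4),φ(7)) = (2,3) ∈ E(G2) ✓
  (5,6) → (φ(5),φ(6)) = (1,7) ∈ E(G2) ✓
  (5,7) → (φ(5),φ(7)) = (3,7) ∈ E(G2) ✓
All 17 edges of G1 map to edges of G2, and |E(G1)| = |E(G2)| = 17, so φ is a bijection on edges as well as vertices. Hence G1 ≅ G2.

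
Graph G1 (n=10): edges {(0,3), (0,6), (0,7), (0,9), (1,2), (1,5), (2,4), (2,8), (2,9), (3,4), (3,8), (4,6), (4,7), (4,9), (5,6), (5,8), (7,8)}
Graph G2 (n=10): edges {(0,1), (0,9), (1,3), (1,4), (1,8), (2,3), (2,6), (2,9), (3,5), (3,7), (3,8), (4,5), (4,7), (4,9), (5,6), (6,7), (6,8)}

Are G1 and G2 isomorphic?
Yes, isomorphic

The graphs are isomorphic.
One valid mapping φ: V(G1) → V(G2): 0→6, 1→0, 2→1, 3→5, 4→3, 5→9, 6→2, 7→7, 8→4, 9→8

Verify φ preserves adjacency — for each edge of G1, its image is an edge of G2:
  (0,3) → (φ(0),φ(3)) = (5,6) ∈ E(G2) ✓
  (0,6) → (φ(0),φ(6)) = (2,6) ∈ E(G2) ✓
  (0,7) → (φ(0),φ(7)) = (6,7) ∈ E(G2) ✓
  (0,9) → (φ(0),φ(9)) = (6,8) ∈ E(G2) ✓
  (1,2) → (φ(1),φ(2)) = (0,1) ∈ E(G2) ✓
  (1,5) → (φ(1),φ(5)) = (0,9) ∈ E(G2) ✓
  (2,4) → (φ(2),φ(4)) = (1,3) ∈ E(G2) ✓
  (2,8) → (φ(2),φ(8)) = (1,4) ∈ E(G2) ✓
  (2,9) → (φ(2),φ(9)) = (1,8) ∈ E(G2) ✓
  (3,4) → (φ(3),φ(4)) = (3,5) ∈ E(G2) ✓
  (3,8) → (φ(3),φ(8)) = (4,5) ∈ E(G2) ✓
  (4,6) → (φ(4),φ(6)) = (2,3) ∈ E(G2) ✓
  (4,7) → (φ(4),φ(7)) = (3,7) ∈ E(G2) ✓
  (4,9) → (φ(4),φ(9)) = (3,8) ∈ E(G2) ✓
  (5,6) → (φ(5),φ(6)) = (2,9) ∈ E(G2) ✓
  (5,8) → (φ(5),φ(8)) = (4,9) ∈ E(G2) ✓
  (7,8) → (φ(7),φ(8)) = (4,7) ∈ E(G2) ✓
All 17 edges of G1 map to edges of G2, and |E(G1)| = |E(G2)| = 17, so φ is a bijection on edges as well as vertices. Hence G1 ≅ G2.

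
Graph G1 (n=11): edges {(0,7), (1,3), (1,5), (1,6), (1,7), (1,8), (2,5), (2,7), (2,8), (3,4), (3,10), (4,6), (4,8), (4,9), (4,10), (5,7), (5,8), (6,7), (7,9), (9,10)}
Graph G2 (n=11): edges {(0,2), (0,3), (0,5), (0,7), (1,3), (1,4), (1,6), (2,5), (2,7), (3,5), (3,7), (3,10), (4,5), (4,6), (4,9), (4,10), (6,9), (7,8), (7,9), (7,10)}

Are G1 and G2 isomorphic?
Yes, isomorphic

The graphs are isomorphic.
One valid mapping φ: V(G1) → V(G2): 0→8, 1→3, 2→2, 3→1, 4→4, 5→0, 6→10, 7→7, 8→5, 9→9, 10→6

Verify φ preserves adjacency — for each edge of G1, its image is an edge of G2:
  (0,7) → (φ(0),φ(7)) = (7,8) ∈ E(G2) ✓
  (1,3) → (φ(1),φ(3)) = (1,3) ∈ E(G2) ✓
  (1,5) → (φ(1),φ(5)) = (0,3) ∈ E(G2) ✓
  (1,6) → (φ(1),φ(6)) = (3,10) ∈ E(G2) ✓
  (1,7) → (φ(1),φ(7)) = (3,7) ∈ E(G2) ✓
  (1,8) → (φ(1),φ(8)) = (3,5) ∈ E(G2) ✓
  (2,5) → (φ(2),φ(5)) = (0,2) ∈ E(G2) ✓
  (2,7) → (φ(2),φ(7)) = (2,7) ∈ E(G2) ✓
  (2,8) → (φ(2),φ(8)) = (2,5) ∈ E(G2) ✓
  (3,4) → (φ(3),φ(4)) = (1,4) ∈ E(G2) ✓
  (3,10) → (φ(3),φ(10)) = (1,6) ∈ E(G2) ✓
  (4,6) → (φ(4),φ(6)) = (4,10) ∈ E(G2) ✓
  (4,8) → (φ(4),φ(8)) = (4,5) ∈ E(G2) ✓
  (4,9) → (φ(4),φ(9)) = (4,9) ∈ E(G2) ✓
  (4,10) → (φ(4),φ(10)) = (4,6) ∈ E(G2) ✓
  (5,7) → (φ(5),φ(7)) = (0,7) ∈ E(G2) ✓
  (5,8) → (φ(5),φ(8)) = (0,5) ∈ E(G2) ✓
  (6,7) → (φ(6),φ(7)) = (7,10) ∈ E(G2) ✓
  (7,9) → (φ(7),φ(9)) = (7,9) ∈ E(G2) ✓
  (9,10) → (φ(9),φ(10)) = (6,9) ∈ E(G2) ✓
All 20 edges of G1 map to edges of G2, and |E(G1)| = |E(G2)| = 20, so φ is a bijection on edges as well as vertices. Hence G1 ≅ G2.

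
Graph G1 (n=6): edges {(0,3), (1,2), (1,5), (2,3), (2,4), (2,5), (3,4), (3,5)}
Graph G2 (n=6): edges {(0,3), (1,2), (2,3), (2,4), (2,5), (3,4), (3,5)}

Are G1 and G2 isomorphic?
No, not isomorphic

The graphs are NOT isomorphic.

Counting edges: G1 has 8 edge(s); G2 has 7 edge(s).
Edge count is an isomorphism invariant (a bijection on vertices induces a bijection on edges), so differing edge counts rule out isomorphism.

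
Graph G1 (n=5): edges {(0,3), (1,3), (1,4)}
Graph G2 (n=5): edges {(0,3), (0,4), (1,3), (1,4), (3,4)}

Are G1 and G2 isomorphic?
No, not isomorphic

The graphs are NOT isomorphic.

Counting edges: G1 has 3 edge(s); G2 has 5 edge(s).
Edge count is an isomorphism invariant (a bijection on vertices induces a bijection on edges), so differing edge counts rule out isomorphism.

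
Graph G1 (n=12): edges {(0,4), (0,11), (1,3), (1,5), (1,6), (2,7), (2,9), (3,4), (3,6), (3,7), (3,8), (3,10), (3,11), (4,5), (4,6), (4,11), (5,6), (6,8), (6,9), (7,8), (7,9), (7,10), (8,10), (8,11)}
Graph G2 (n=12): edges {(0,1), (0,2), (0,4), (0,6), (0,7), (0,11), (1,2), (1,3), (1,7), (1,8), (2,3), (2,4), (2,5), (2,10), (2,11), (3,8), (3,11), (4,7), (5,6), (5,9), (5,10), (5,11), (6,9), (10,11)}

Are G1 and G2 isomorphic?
Yes, isomorphic

The graphs are isomorphic.
One valid mapping φ: V(G1) → V(G2): 0→8, 1→4, 2→9, 3→2, 4→1, 5→7, 6→0, 7→5, 8→11, 9→6, 10→10, 11→3

Verify φ preserves adjacency — for each edge of G1, its image is an edge of G2:
  (0,4) → (φ(0),φ(4)) = (1,8) ∈ E(G2) ✓
  (0,11) → (φ(0),φ(11)) = (3,8) ∈ E(G2) ✓
  (1,3) → (φ(1),φ(3)) = (2,4) ∈ E(G2) ✓
  (1,5) → (φ(1),φ(5)) = (4,7) ∈ E(G2) ✓
  (1,6) → (φ(1),φ(6)) = (0,4) ∈ E(G2) ✓
  (2,7) → (φ(2),φ(7)) = (5,9) ∈ E(G2) ✓
  (2,9) → (φ(2),φ(9)) = (6,9) ∈ E(G2) ✓
  (3,4) → (φ(3),φ(4)) = (1,2) ∈ E(G2) ✓
  (3,6) → (φ(3),φ(6)) = (0,2) ∈ E(G2) ✓
  (3,7) → (φ(3),φ(7)) = (2,5) ∈ E(G2) ✓
  (3,8) → (φ(3),φ(8)) = (2,11) ∈ E(G2) ✓
  (3,10) → (φ(3),φ(10)) = (2,10) ∈ E(G2) ✓
  (3,11) → (φ(3),φ(11)) = (2,3) ∈ E(G2) ✓
  (4,5) → (φ(4),φ(5)) = (1,7) ∈ E(G2) ✓
  (4,6) → (φ(4),φ(6)) = (0,1) ∈ E(G2) ✓
  (4,11) → (φ(4),φ(11)) = (1,3) ∈ E(G2) ✓
  (5,6) → (φ(5),φ(6)) = (0,7) ∈ E(G2) ✓
  (6,8) → (φ(6),φ(8)) = (0,11) ∈ E(G2) ✓
  (6,9) → (φ(6),φ(9)) = (0,6) ∈ E(G2) ✓
  (7,8) → (φ(7),φ(8)) = (5,11) ∈ E(G2) ✓
  (7,9) → (φ(7),φ(9)) = (5,6) ∈ E(G2) ✓
  (7,10) → (φ(7),φ(10)) = (5,10) ∈ E(G2) ✓
  (8,10) → (φ(8),φ(10)) = (10,11) ∈ E(G2) ✓
  (8,11) → (φ(8),φ(11)) = (3,11) ∈ E(G2) ✓
All 24 edges of G1 map to edges of G2, and |E(G1)| = |E(G2)| = 24, so φ is a bijection on edges as well as vertices. Hence G1 ≅ G2.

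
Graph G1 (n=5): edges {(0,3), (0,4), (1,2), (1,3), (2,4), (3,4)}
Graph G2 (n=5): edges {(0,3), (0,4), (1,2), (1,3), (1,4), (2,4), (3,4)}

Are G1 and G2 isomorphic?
No, not isomorphic

The graphs are NOT isomorphic.

Counting edges: G1 has 6 edge(s); G2 has 7 edge(s).
Edge count is an isomorphism invariant (a bijection on vertices induces a bijection on edges), so differing edge counts rule out isomorphism.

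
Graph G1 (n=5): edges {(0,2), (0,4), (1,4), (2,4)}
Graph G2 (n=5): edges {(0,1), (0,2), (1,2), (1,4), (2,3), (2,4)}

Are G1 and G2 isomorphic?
No, not isomorphic

The graphs are NOT isomorphic.

Connected components of G1: 2 component(s) with vertex sets [[3], [0, 1, 2, 4]], sizes [1, 4].
Connected components of G2: 1 component(s) with vertex sets [[0, 1, 2, 3, 4]], sizes [5].
The number of connected components (and the multiset of component sizes) is an isomorphism invariant — an isomorphism maps each component of G1 bijectively onto a component of G2. Since G1 has 2 component(s) and G2 has 1, they cannot be isomorphic.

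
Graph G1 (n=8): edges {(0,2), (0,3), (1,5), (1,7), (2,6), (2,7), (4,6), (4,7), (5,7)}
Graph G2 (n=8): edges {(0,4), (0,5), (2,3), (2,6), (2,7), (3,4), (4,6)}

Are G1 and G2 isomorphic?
No, not isomorphic

The graphs are NOT isomorphic.

Counting triangles (3-cliques): G1 has 1, G2 has 0.
Triangle count is an isomorphism invariant, so differing triangle counts rule out isomorphism.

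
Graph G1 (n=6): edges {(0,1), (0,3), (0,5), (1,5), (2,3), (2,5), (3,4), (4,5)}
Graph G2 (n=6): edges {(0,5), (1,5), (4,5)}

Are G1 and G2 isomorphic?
No, not isomorphic

The graphs are NOT isomorphic.

Connected components of G1: 1 component(s) with vertex sets [[0, 1, 2, 3, 4, 5]], sizes [6].
Connected components of G2: 3 component(s) with vertex sets [[2], [3], [0, 1, 4, 5]], sizes [1, 1, 4].
The number of connected components (and the multiset of component sizes) is an isomorphism invariant — an isomorphism maps each component of G1 bijectively onto a component of G2. Since G1 has 1 component(s) and G2 has 3, they cannot be isomorphic.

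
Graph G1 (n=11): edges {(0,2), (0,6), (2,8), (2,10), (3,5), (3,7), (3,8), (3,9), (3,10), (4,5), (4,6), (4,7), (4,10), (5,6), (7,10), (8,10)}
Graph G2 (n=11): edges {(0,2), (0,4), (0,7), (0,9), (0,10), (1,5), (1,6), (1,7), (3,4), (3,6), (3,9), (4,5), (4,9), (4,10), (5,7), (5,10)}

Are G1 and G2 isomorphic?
Yes, isomorphic

The graphs are isomorphic.
One valid mapping φ: V(G1) → V(G2): 0→6, 1→8, 2→3, 3→0, 4→5, 5→7, 6→1, 7→10, 8→9, 9→2, 10→4

Verify φ preserves adjacency — for each edge of G1, its image is an edge of G2:
  (0,2) → (φ(0),φ(2)) = (3,6) ∈ E(G2) ✓
  (0,6) → (φ(0),φ(6)) = (1,6) ∈ E(G2) ✓
  (2,8) → (φ(2),φ(8)) = (3,9) ∈ E(G2) ✓
  (2,10) → (φ(2),φ(10)) = (3,4) ∈ E(G2) ✓
  (3,5) → (φ(3),φ(5)) = (0,7) ∈ E(G2) ✓
  (3,7) → (φ(3),φ(7)) = (0,10) ∈ E(G2) ✓
  (3,8) → (φ(3),φ(8)) = (0,9) ∈ E(G2) ✓
  (3,9) → (φ(3),φ(9)) = (0,2) ∈ E(G2) ✓
  (3,10) → (φ(3),φ(10)) = (0,4) ∈ E(G2) ✓
  (4,5) → (φ(4),φ(5)) = (5,7) ∈ E(G2) ✓
  (4,6) → (φ(4),φ(6)) = (1,5) ∈ E(G2) ✓
  (4,7) → (φ(4),φ(7)) = (5,10) ∈ E(G2) ✓
  (4,10) → (φ(4),φ(10)) = (4,5) ∈ E(G2) ✓
  (5,6) → (φ(5),φ(6)) = (1,7) ∈ E(G2) ✓
  (7,10) → (φ(7),φ(10)) = (4,10) ∈ E(G2) ✓
  (8,10) → (φ(8),φ(10)) = (4,9) ∈ E(G2) ✓
All 16 edges of G1 map to edges of G2, and |E(G1)| = |E(G2)| = 16, so φ is a bijection on edges as well as vertices. Hence G1 ≅ G2.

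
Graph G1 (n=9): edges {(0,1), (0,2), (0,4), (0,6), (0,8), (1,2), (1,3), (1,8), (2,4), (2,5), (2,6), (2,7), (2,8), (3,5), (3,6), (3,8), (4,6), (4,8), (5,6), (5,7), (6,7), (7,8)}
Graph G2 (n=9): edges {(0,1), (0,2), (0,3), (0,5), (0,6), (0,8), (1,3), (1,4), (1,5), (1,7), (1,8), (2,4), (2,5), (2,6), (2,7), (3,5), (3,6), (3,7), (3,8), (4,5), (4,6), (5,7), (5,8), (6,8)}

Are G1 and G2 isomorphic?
No, not isomorphic

The graphs are NOT isomorphic.

Counting triangles (3-cliques): G1 has 17, G2 has 22.
Triangle count is an isomorphism invariant, so differing triangle counts rule out isomorphism.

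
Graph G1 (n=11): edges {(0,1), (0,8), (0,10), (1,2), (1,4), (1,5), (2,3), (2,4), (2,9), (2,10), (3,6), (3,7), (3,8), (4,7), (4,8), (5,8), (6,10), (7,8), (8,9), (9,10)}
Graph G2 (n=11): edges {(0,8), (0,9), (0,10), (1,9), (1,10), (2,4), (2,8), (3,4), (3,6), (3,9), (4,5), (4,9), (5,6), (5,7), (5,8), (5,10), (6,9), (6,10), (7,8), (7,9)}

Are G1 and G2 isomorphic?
Yes, isomorphic

The graphs are isomorphic.
One valid mapping φ: V(G1) → V(G2): 0→0, 1→10, 2→5, 3→4, 4→6, 5→1, 6→2, 7→3, 8→9, 9→7, 10→8

Verify φ preserves adjacency — for each edge of G1, its image is an edge of G2:
  (0,1) → (φ(0),φ(1)) = (0,10) ∈ E(G2) ✓
  (0,8) → (φ(0),φ(8)) = (0,9) ∈ E(G2) ✓
  (0,10) → (φ(0),φ(10)) = (0,8) ∈ E(G2) ✓
  (1,2) → (φ(1),φ(2)) = (5,10) ∈ E(G2) ✓
  (1,4) → (φ(1),φ(4)) = (6,10) ∈ E(G2) ✓
  (1,5) → (φ(1),φ(5)) = (1,10) ∈ E(G2) ✓
  (2,3) → (φ(2),φ(3)) = (4,5) ∈ E(G2) ✓
  (2,4) → (φ(2),φ(4)) = (5,6) ∈ E(G2) ✓
  (2,9) → (φ(2),φ(9)) = (5,7) ∈ E(G2) ✓
  (2,10) → (φ(2),φ(10)) = (5,8) ∈ E(G2) ✓
  (3,6) → (φ(3),φ(6)) = (2,4) ∈ E(G2) ✓
  (3,7) → (φ(3),φ(7)) = (3,4) ∈ E(G2) ✓
  (3,8) → (φ(3),φ(8)) = (4,9) ∈ E(G2) ✓
  (4,7) → (φ(4),φ(7)) = (3,6) ∈ E(G2) ✓
  (4,8) → (φ(4),φ(8)) = (6,9) ∈ E(G2) ✓
  (5,8) → (φ(5),φ(8)) = (1,9) ∈ E(G2) ✓
  (6,10) → (φ(6),φ(10)) = (2,8) ∈ E(G2) ✓
  (7,8) → (φ(7),φ(8)) = (3,9) ∈ E(G2) ✓
  (8,9) → (φ(8),φ(9)) = (7,9) ∈ E(G2) ✓
  (9,10) → (φ(9),φ(10)) = (7,8) ∈ E(G2) ✓
All 20 edges of G1 map to edges of G2, and |E(G1)| = |E(G2)| = 20, so φ is a bijection on edges as well as vertices. Hence G1 ≅ G2.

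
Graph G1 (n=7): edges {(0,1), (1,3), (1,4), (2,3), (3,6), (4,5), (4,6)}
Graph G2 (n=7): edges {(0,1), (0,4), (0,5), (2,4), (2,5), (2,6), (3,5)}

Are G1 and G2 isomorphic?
Yes, isomorphic

The graphs are isomorphic.
One valid mapping φ: V(G1) → V(G2): 0→3, 1→5, 2→6, 3→2, 4→0, 5→1, 6→4

Verify φ preserves adjacency — for each edge of G1, its image is an edge of G2:
  (0,1) → (φ(0),φ(1)) = (3,5) ∈ E(G2) ✓
  (1,3) → (φ(1),φ(3)) = (2,5) ∈ E(G2) ✓
  (1,4) → (φ(1),φ(4)) = (0,5) ∈ E(G2) ✓
  (2,3) → (φ(2),φ(3)) = (2,6) ∈ E(G2) ✓
  (3,6) → (φ(3),φ(6)) = (2,4) ∈ E(G2) ✓
  (4,5) → (φ(4),φ(5)) = (0,1) ∈ E(G2) ✓
  (4,6) → (φ(4),φ(6)) = (0,4) ∈ E(G2) ✓
All 7 edges of G1 map to edges of G2, and |E(G1)| = |E(G2)| = 7, so φ is a bijection on edges as well as vertices. Hence G1 ≅ G2.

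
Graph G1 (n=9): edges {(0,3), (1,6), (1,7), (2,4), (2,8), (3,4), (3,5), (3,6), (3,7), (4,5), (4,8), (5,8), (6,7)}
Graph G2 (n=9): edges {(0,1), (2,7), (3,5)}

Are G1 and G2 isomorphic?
No, not isomorphic

The graphs are NOT isomorphic.

Connected components of G1: 1 component(s) with vertex sets [[0, 1, 2, 3, 4, 5, 6, 7, 8]], sizes [9].
Connected components of G2: 6 component(s) with vertex sets [[4], [6], [8], [0, 1], [2, 7], [3, 5]], sizes [1, 1, 1, 2, 2, 2].
The number of connected components (and the multiset of component sizes) is an isomorphism invariant — an isomorphism maps each component of G1 bijectively onto a component of G2. Since G1 has 1 component(s) and G2 has 6, they cannot be isomorphic.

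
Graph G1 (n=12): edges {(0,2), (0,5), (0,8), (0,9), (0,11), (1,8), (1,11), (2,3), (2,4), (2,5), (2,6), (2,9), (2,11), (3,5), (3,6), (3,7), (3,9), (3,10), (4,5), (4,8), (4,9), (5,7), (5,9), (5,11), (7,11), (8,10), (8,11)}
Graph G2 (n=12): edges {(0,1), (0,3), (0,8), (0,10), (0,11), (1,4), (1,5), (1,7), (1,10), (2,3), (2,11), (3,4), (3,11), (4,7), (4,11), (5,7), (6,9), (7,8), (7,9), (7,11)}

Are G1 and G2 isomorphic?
No, not isomorphic

The graphs are NOT isomorphic.

Degrees in G1: deg(0)=5, deg(1)=2, deg(2)=7, deg(3)=6, deg(4)=4, deg(5)=7, deg(6)=2, deg(7)=3, deg(8)=5, deg(9)=5, deg(10)=2, deg(11)=6.
Sorted degree sequence of G1: [7, 7, 6, 6, 5, 5, 5, 4, 3, 2, 2, 2].
Degrees in G2: deg(0)=5, deg(1)=5, deg(2)=2, deg(3)=4, deg(4)=4, deg(5)=2, deg(6)=1, deg(7)=6, deg(8)=2, deg(9)=2, deg(10)=2, deg(11)=5.
Sorted degree sequence of G2: [6, 5, 5, 5, 4, 4, 2, 2, 2, 2, 2, 1].
The (sorted) degree sequence is an isomorphism invariant, so since G1 and G2 have different degree sequences they cannot be isomorphic.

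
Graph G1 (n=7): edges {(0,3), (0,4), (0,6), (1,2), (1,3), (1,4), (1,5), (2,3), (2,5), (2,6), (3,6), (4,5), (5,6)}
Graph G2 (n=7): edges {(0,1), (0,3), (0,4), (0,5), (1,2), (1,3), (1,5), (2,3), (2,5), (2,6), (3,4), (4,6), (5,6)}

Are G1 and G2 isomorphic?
Yes, isomorphic

The graphs are isomorphic.
One valid mapping φ: V(G1) → V(G2): 0→4, 1→5, 2→1, 3→0, 4→6, 5→2, 6→3

Verify φ preserves adjacency — for each edge of G1, its image is an edge of G2:
  (0,3) → (φ(0),φ(3)) = (0,4) ∈ E(G2) ✓
  (0,4) → (φ(0),φ(4)) = (4,6) ∈ E(G2) ✓
  (0,6) → (φ(0),φ(6)) = (3,4) ∈ E(G2) ✓
  (1,2) → (φ(1),φ(2)) = (1,5) ∈ E(G2) ✓
  (1,3) → (φ(1),φ(3)) = (0,5) ∈ E(G2) ✓
  (1,4) → (φ(1),φ(4)) = (5,6) ∈ E(G2) ✓
  (1,5) → (φ(1),φ(5)) = (2,5) ∈ E(G2) ✓
  (2,3) → (φ(2),φ(3)) = (0,1) ∈ E(G2) ✓
  (2,5) → (φ(2),φ(5)) = (1,2) ∈ E(G2) ✓
  (2,6) → (φ(2),φ(6)) = (1,3) ∈ E(G2) ✓
  (3,6) → (φ(3),φ(6)) = (0,3) ∈ E(G2) ✓
  (4,5) → (φ(4),φ(5)) = (2,6) ∈ E(G2) ✓
  (5,6) → (φ(5),φ(6)) = (2,3) ∈ E(G2) ✓
All 13 edges of G1 map to edges of G2, and |E(G1)| = |E(G2)| = 13, so φ is a bijection on edges as well as vertices. Hence G1 ≅ G2.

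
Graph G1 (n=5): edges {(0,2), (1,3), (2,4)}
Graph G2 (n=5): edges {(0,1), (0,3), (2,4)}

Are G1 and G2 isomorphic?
Yes, isomorphic

The graphs are isomorphic.
One valid mapping φ: V(G1) → V(G2): 0→1, 1→4, 2→0, 3→2, 4→3

Verify φ preserves adjacency — for each edge of G1, its image is an edge of G2:
  (0,2) → (φ(0),φ(2)) = (0,1) ∈ E(G2) ✓
  (1,3) → (φ(1),φ(3)) = (2,4) ∈ E(G2) ✓
  (2,4) → (φ(2),φ(4)) = (0,3) ∈ E(G2) ✓
All 3 edges of G1 map to edges of G2, and |E(G1)| = |E(G2)| = 3, so φ is a bijection on edges as well as vertices. Hence G1 ≅ G2.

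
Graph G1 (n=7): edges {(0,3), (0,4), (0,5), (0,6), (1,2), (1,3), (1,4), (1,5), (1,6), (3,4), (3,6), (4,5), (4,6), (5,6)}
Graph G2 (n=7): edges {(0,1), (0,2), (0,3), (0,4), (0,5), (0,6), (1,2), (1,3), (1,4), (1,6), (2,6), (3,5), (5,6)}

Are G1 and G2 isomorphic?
No, not isomorphic

The graphs are NOT isomorphic.

Degrees in G1: deg(0)=4, deg(1)=5, deg(2)=1, deg(3)=4, deg(4)=5, deg(5)=4, deg(6)=5.
Sorted degree sequence of G1: [5, 5, 5, 4, 4, 4, 1].
Degrees in G2: deg(0)=6, deg(1)=5, deg(2)=3, deg(3)=3, deg(4)=2, deg(5)=3, deg(6)=4.
Sorted degree sequence of G2: [6, 5, 4, 3, 3, 3, 2].
The (sorted) degree sequence is an isomorphism invariant, so since G1 and G2 have different degree sequences they cannot be isomorphic.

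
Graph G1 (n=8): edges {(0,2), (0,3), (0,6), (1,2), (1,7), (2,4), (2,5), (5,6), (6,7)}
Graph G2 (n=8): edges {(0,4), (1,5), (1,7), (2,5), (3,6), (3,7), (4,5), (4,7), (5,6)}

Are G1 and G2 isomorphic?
Yes, isomorphic

The graphs are isomorphic.
One valid mapping φ: V(G1) → V(G2): 0→4, 1→6, 2→5, 3→0, 4→2, 5→1, 6→7, 7→3

Verify φ preserves adjacency — for each edge of G1, its image is an edge of G2:
  (0,2) → (φ(0),φ(2)) = (4,5) ∈ E(G2) ✓
  (0,3) → (φ(0),φ(3)) = (0,4) ∈ E(G2) ✓
  (0,6) → (φ(0),φ(6)) = (4,7) ∈ E(G2) ✓
  (1,2) → (φ(1),φ(2)) = (5,6) ∈ E(G2) ✓
  (1,7) → (φ(1),φ(7)) = (3,6) ∈ E(G2) ✓
  (2,4) → (φ(2),φ(4)) = (2,5) ∈ E(G2) ✓
  (2,5) → (φ(2),φ(5)) = (1,5) ∈ E(G2) ✓
  (5,6) → (φ(5),φ(6)) = (1,7) ∈ E(G2) ✓
  (6,7) → (φ(6),φ(7)) = (3,7) ∈ E(G2) ✓
All 9 edges of G1 map to edges of G2, and |E(G1)| = |E(G2)| = 9, so φ is a bijection on edges as well as vertices. Hence G1 ≅ G2.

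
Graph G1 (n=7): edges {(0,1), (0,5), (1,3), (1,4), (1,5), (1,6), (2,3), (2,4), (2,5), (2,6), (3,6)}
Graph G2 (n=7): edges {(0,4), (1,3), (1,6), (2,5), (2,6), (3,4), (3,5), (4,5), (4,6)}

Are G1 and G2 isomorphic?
No, not isomorphic

The graphs are NOT isomorphic.

Degrees in G1: deg(0)=2, deg(1)=5, deg(2)=4, deg(3)=3, deg(4)=2, deg(5)=3, deg(6)=3.
Sorted degree sequence of G1: [5, 4, 3, 3, 3, 2, 2].
Degrees in G2: deg(0)=1, deg(1)=2, deg(2)=2, deg(3)=3, deg(4)=4, deg(5)=3, deg(6)=3.
Sorted degree sequence of G2: [4, 3, 3, 3, 2, 2, 1].
The (sorted) degree sequence is an isomorphism invariant, so since G1 and G2 have different degree sequences they cannot be isomorphic.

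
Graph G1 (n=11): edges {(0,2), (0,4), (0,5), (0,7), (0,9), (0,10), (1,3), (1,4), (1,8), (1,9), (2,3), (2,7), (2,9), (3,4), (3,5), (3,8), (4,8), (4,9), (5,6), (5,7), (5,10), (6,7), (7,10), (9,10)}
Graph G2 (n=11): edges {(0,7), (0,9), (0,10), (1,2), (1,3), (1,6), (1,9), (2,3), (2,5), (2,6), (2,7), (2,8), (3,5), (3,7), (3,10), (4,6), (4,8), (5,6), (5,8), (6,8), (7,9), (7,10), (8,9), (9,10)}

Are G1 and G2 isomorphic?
Yes, isomorphic

The graphs are isomorphic.
One valid mapping φ: V(G1) → V(G2): 0→2, 1→10, 2→1, 3→9, 4→7, 5→8, 6→4, 7→6, 8→0, 9→3, 10→5

Verify φ preserves adjacency — for each edge of G1, its image is an edge of G2:
  (0,2) → (φ(0),φ(2)) = (1,2) ∈ E(G2) ✓
  (0,4) → (φ(0),φ(4)) = (2,7) ∈ E(G2) ✓
  (0,5) → (φ(0),φ(5)) = (2,8) ∈ E(G2) ✓
  (0,7) → (φ(0),φ(7)) = (2,6) ∈ E(G2) ✓
  (0,9) → (φ(0),φ(9)) = (2,3) ∈ E(G2) ✓
  (0,10) → (φ(0),φ(10)) = (2,5) ∈ E(G2) ✓
  (1,3) → (φ(1),φ(3)) = (9,10) ∈ E(G2) ✓
  (1,4) → (φ(1),φ(4)) = (7,10) ∈ E(G2) ✓
  (1,8) → (φ(1),φ(8)) = (0,10) ∈ E(G2) ✓
  (1,9) → (φ(1),φ(9)) = (3,10) ∈ E(G2) ✓
  (2,3) → (φ(2),φ(3)) = (1,9) ∈ E(G2) ✓
  (2,7) → (φ(2),φ(7)) = (1,6) ∈ E(G2) ✓
  (2,9) → (φ(2),φ(9)) = (1,3) ∈ E(G2) ✓
  (3,4) → (φ(3),φ(4)) = (7,9) ∈ E(G2) ✓
  (3,5) → (φ(3),φ(5)) = (8,9) ∈ E(G2) ✓
  (3,8) → (φ(3),φ(8)) = (0,9) ∈ E(G2) ✓
  (4,8) → (φ(4),φ(8)) = (0,7) ∈ E(G2) ✓
  (4,9) → (φ(4),φ(9)) = (3,7) ∈ E(G2) ✓
  (5,6) → (φ(5),φ(6)) = (4,8) ∈ E(G2) ✓
  (5,7) → (φ(5),φ(7)) = (6,8) ∈ E(G2) ✓
  (5,10) → (φ(5),φ(10)) = (5,8) ∈ E(G2) ✓
  (6,7) → (φ(6),φ(7)) = (4,6) ∈ E(G2) ✓
  (7,10) → (φ(7),φ(10)) = (5,6) ∈ E(G2) ✓
  (9,10) → (φ(9),φ(10)) = (3,5) ∈ E(G2) ✓
All 24 edges of G1 map to edges of G2, and |E(G1)| = |E(G2)| = 24, so φ is a bijection on edges as well as vertices. Hence G1 ≅ G2.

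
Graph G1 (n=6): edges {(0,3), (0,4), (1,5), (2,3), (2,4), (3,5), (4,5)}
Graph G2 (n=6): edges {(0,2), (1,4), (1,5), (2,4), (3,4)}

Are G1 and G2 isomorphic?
No, not isomorphic

The graphs are NOT isomorphic.

Degrees in G1: deg(0)=2, deg(1)=1, deg(2)=2, deg(3)=3, deg(4)=3, deg(5)=3.
Sorted degree sequence of G1: [3, 3, 3, 2, 2, 1].
Degrees in G2: deg(0)=1, deg(1)=2, deg(2)=2, deg(3)=1, deg(4)=3, deg(5)=1.
Sorted degree sequence of G2: [3, 2, 2, 1, 1, 1].
The (sorted) degree sequence is an isomorphism invariant, so since G1 and G2 have different degree sequences they cannot be isomorphic.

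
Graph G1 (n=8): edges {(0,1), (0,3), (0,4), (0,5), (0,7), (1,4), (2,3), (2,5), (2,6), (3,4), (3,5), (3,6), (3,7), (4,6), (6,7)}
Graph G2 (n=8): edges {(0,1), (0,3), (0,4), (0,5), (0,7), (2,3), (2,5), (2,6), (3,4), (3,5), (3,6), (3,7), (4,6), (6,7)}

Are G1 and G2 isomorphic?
No, not isomorphic

The graphs are NOT isomorphic.

Counting edges: G1 has 15 edge(s); G2 has 14 edge(s).
Edge count is an isomorphism invariant (a bijection on vertices induces a bijection on edges), so differing edge counts rule out isomorphism.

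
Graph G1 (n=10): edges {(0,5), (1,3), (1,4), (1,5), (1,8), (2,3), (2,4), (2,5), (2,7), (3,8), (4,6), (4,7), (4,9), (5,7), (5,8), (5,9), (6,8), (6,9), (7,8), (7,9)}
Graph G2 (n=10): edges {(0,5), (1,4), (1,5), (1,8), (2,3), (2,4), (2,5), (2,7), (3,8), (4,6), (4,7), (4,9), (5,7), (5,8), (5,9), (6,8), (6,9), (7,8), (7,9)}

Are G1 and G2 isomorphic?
No, not isomorphic

The graphs are NOT isomorphic.

Counting edges: G1 has 20 edge(s); G2 has 19 edge(s).
Edge count is an isomorphism invariant (a bijection on vertices induces a bijection on edges), so differing edge counts rule out isomorphism.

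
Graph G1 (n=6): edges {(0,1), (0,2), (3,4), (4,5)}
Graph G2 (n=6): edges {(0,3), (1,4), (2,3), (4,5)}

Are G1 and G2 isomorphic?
Yes, isomorphic

The graphs are isomorphic.
One valid mapping φ: V(G1) → V(G2): 0→3, 1→0, 2→2, 3→5, 4→4, 5→1

Verify φ preserves adjacency — for each edge of G1, its image is an edge of G2:
  (0,1) → (φ(0),φ(1)) = (0,3) ∈ E(G2) ✓
  (0,2) → (φ(0),φ(2)) = (2,3) ∈ E(G2) ✓
  (3,4) → (φ(3),φ(4)) = (4,5) ∈ E(G2) ✓
  (4,5) → (φ(4),φ(5)) = (1,4) ∈ E(G2) ✓
All 4 edges of G1 map to edges of G2, and |E(G1)| = |E(G2)| = 4, so φ is a bijection on edges as well as vertices. Hence G1 ≅ G2.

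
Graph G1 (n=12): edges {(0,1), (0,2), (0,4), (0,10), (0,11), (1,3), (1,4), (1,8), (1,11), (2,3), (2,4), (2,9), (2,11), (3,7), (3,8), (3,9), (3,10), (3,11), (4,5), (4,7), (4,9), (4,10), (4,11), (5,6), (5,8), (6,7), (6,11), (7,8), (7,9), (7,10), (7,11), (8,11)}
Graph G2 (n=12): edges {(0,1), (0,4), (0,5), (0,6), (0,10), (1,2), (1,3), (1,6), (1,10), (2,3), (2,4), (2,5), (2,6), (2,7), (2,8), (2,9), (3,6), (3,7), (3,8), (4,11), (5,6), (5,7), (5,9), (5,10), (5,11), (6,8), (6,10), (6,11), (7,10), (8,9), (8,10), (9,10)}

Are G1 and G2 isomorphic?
Yes, isomorphic

The graphs are isomorphic.
One valid mapping φ: V(G1) → V(G2): 0→3, 1→1, 2→8, 3→10, 4→2, 5→4, 6→11, 7→5, 8→0, 9→9, 10→7, 11→6

Verify φ preserves adjacency — for each edge of G1, its image is an edge of G2:
  (0,1) → (φ(0),φ(1)) = (1,3) ∈ E(G2) ✓
  (0,2) → (φ(0),φ(2)) = (3,8) ∈ E(G2) ✓
  (0,4) → (φ(0),φ(4)) = (2,3) ∈ E(G2) ✓
  (0,10) → (φ(0),φ(10)) = (3,7) ∈ E(G2) ✓
  (0,11) → (φ(0),φ(11)) = (3,6) ∈ E(G2) ✓
  (1,3) → (φ(1),φ(3)) = (1,10) ∈ E(G2) ✓
  (1,4) → (φ(1),φ(4)) = (1,2) ∈ E(G2) ✓
  (1,8) → (φ(1),φ(8)) = (0,1) ∈ E(G2) ✓
  (1,11) → (φ(1),φ(11)) = (1,6) ∈ E(G2) ✓
  (2,3) → (φ(2),φ(3)) = (8,10) ∈ E(G2) ✓
  (2,4) → (φ(2),φ(4)) = (2,8) ∈ E(G2) ✓
  (2,9) → (φ(2),φ(9)) = (8,9) ∈ E(G2) ✓
  (2,11) → (φ(2),φ(11)) = (6,8) ∈ E(G2) ✓
  (3,7) → (φ(3),φ(7)) = (5,10) ∈ E(G2) ✓
  (3,8) → (φ(3),φ(8)) = (0,10) ∈ E(G2) ✓
  (3,9) → (φ(3),φ(9)) = (9,10) ∈ E(G2) ✓
  (3,10) → (φ(3),φ(10)) = (7,10) ∈ E(G2) ✓
  (3,11) → (φ(3),φ(11)) = (6,10) ∈ E(G2) ✓
  (4,5) → (φ(4),φ(5)) = (2,4) ∈ E(G2) ✓
  (4,7) → (φ(4),φ(7)) = (2,5) ∈ E(G2) ✓
  (4,9) → (φ(4),φ(9)) = (2,9) ∈ E(G2) ✓
  (4,10) → (φ(4),φ(10)) = (2,7) ∈ E(G2) ✓
  (4,11) → (φ(4),φ(11)) = (2,6) ∈ E(G2) ✓
  (5,6) → (φ(5),φ(6)) = (4,11) ∈ E(G2) ✓
  (5,8) → (φ(5),φ(8)) = (0,4) ∈ E(G2) ✓
  (6,7) → (φ(6),φ(7)) = (5,11) ∈ E(G2) ✓
  (6,11) → (φ(6),φ(11)) = (6,11) ∈ E(G2) ✓
  (7,8) → (φ(7),φ(8)) = (0,5) ∈ E(G2) ✓
  (7,9) → (φ(7),φ(9)) = (5,9) ∈ E(G2) ✓
  (7,10) → (φ(7),φ(10)) = (5,7) ∈ E(G2) ✓
  (7,11) → (φ(7),φ(11)) = (5,6) ∈ E(G2) ✓
  (8,11) → (φ(8),φ(11)) = (0,6) ∈ E(G2) ✓
All 32 edges of G1 map to edges of G2, and |E(G1)| = |E(G2)| = 32, so φ is a bijection on edges as well as vertices. Hence G1 ≅ G2.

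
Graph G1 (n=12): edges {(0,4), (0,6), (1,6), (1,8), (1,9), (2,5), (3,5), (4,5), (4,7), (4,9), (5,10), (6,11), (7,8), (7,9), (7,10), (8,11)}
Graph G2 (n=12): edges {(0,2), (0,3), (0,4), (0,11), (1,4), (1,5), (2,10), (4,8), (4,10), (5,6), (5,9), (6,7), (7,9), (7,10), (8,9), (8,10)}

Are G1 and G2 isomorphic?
Yes, isomorphic

The graphs are isomorphic.
One valid mapping φ: V(G1) → V(G2): 0→1, 1→9, 2→11, 3→3, 4→4, 5→0, 6→5, 7→10, 8→7, 9→8, 10→2, 11→6

Verify φ preserves adjacency — for each edge of G1, its image is an edge of G2:
  (0,4) → (φ(0),φ(4)) = (1,4) ∈ E(G2) ✓
  (0,6) → (φ(0),φ(6)) = (1,5) ∈ E(G2) ✓
  (1,6) → (φ(1),φ(6)) = (5,9) ∈ E(G2) ✓
  (1,8) → (φ(1),φ(8)) = (7,9) ∈ E(G2) ✓
  (1,9) → (φ(1),φ(9)) = (8,9) ∈ E(G2) ✓
  (2,5) → (φ(2),φ(5)) = (0,11) ∈ E(G2) ✓
  (3,5) → (φ(3),φ(5)) = (0,3) ∈ E(G2) ✓
  (4,5) → (φ(4),φ(5)) = (0,4) ∈ E(G2) ✓
  (4,7) → (φ(4),φ(7)) = (4,10) ∈ E(G2) ✓
  (4,9) → (φ(4),φ(9)) = (4,8) ∈ E(G2) ✓
  (5,10) → (φ(5),φ(10)) = (0,2) ∈ E(G2) ✓
  (6,11) → (φ(6),φ(11)) = (5,6) ∈ E(G2) ✓
  (7,8) → (φ(7),φ(8)) = (7,10) ∈ E(G2) ✓
  (7,9) → (φ(7),φ(9)) = (8,10) ∈ E(G2) ✓
  (7,10) → (φ(7),φ(10)) = (2,10) ∈ E(G2) ✓
  (8,11) → (φ(8),φ(11)) = (6,7) ∈ E(G2) ✓
All 16 edges of G1 map to edges of G2, and |E(G1)| = |E(G2)| = 16, so φ is a bijection on edges as well as vertices. Hence G1 ≅ G2.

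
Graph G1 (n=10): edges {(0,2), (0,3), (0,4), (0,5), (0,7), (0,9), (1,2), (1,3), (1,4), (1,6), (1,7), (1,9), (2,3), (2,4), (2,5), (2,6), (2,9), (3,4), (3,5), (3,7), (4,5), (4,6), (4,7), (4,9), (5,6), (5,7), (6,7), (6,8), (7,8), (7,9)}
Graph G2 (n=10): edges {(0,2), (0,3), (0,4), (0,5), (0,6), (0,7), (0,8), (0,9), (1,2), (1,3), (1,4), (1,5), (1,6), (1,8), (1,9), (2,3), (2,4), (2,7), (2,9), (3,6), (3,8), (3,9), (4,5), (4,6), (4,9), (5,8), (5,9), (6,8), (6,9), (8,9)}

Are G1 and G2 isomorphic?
Yes, isomorphic

The graphs are isomorphic.
One valid mapping φ: V(G1) → V(G2): 0→8, 1→4, 2→1, 3→6, 4→9, 5→3, 6→2, 7→0, 8→7, 9→5

Verify φ preserves adjacency — for each edge of G1, its image is an edge of G2:
  (0,2) → (φ(0),φ(2)) = (1,8) ∈ E(G2) ✓
  (0,3) → (φ(0),φ(3)) = (6,8) ∈ E(G2) ✓
  (0,4) → (φ(0),φ(4)) = (8,9) ∈ E(G2) ✓
  (0,5) → (φ(0),φ(5)) = (3,8) ∈ E(G2) ✓
  (0,7) → (φ(0),φ(7)) = (0,8) ∈ E(G2) ✓
  (0,9) → (φ(0),φ(9)) = (5,8) ∈ E(G2) ✓
  (1,2) → (φ(1),φ(2)) = (1,4) ∈ E(G2) ✓
  (1,3) → (φ(1),φ(3)) = (4,6) ∈ E(G2) ✓
  (1,4) → (φ(1),φ(4)) = (4,9) ∈ E(G2) ✓
  (1,6) → (φ(1),φ(6)) = (2,4) ∈ E(G2) ✓
  (1,7) → (φ(1),φ(7)) = (0,4) ∈ E(G2) ✓
  (1,9) → (φ(1),φ(9)) = (4,5) ∈ E(G2) ✓
  (2,3) → (φ(2),φ(3)) = (1,6) ∈ E(G2) ✓
  (2,4) → (φ(2),φ(4)) = (1,9) ∈ E(G2) ✓
  (2,5) → (φ(2),φ(5)) = (1,3) ∈ E(G2) ✓
  (2,6) → (φ(2),φ(6)) = (1,2) ∈ E(G2) ✓
  (2,9) → (φ(2),φ(9)) = (1,5) ∈ E(G2) ✓
  (3,4) → (φ(3),φ(4)) = (6,9) ∈ E(G2) ✓
  (3,5) → (φ(3),φ(5)) = (3,6) ∈ E(G2) ✓
  (3,7) → (φ(3),φ(7)) = (0,6) ∈ E(G2) ✓
  (4,5) → (φ(4),φ(5)) = (3,9) ∈ E(G2) ✓
  (4,6) → (φ(4),φ(6)) = (2,9) ∈ E(G2) ✓
  (4,7) → (φ(4),φ(7)) = (0,9) ∈ E(G2) ✓
  (4,9) → (φ(4),φ(9)) = (5,9) ∈ E(G2) ✓
  (5,6) → (φ(5),φ(6)) = (2,3) ∈ E(G2) ✓
  (5,7) → (φ(5),φ(7)) = (0,3) ∈ E(G2) ✓
  (6,7) → (φ(6),φ(7)) = (0,2) ∈ E(G2) ✓
  (6,8) → (φ(6),φ(8)) = (2,7) ∈ E(G2) ✓
  (7,8) → (φ(7),φ(8)) = (0,7) ∈ E(G2) ✓
  (7,9) → (φ(7),φ(9)) = (0,5) ∈ E(G2) ✓
All 30 edges of G1 map to edges of G2, and |E(G1)| = |E(G2)| = 30, so φ is a bijection on edges as well as vertices. Hence G1 ≅ G2.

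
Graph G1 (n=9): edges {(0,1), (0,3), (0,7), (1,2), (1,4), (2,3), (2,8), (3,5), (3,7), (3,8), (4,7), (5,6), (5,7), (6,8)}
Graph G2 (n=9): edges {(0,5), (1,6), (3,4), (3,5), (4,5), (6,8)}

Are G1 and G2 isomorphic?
No, not isomorphic

The graphs are NOT isomorphic.

Connected components of G1: 1 component(s) with vertex sets [[0, 1, 2, 3, 4, 5, 6, 7, 8]], sizes [9].
Connected components of G2: 4 component(s) with vertex sets [[2], [7], [1, 6, 8], [0, 3, 4, 5]], sizes [1, 1, 3, 4].
The number of connected components (and the multiset of component sizes) is an isomorphism invariant — an isomorphism maps each component of G1 bijectively onto a component of G2. Since G1 has 1 component(s) and G2 has 4, they cannot be isomorphic.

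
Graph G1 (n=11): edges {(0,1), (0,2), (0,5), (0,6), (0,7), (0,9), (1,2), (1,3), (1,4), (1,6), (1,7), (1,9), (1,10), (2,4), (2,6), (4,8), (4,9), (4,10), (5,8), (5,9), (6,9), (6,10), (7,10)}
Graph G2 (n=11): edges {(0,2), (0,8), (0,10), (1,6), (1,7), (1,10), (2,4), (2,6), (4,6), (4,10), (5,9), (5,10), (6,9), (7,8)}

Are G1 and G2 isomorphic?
No, not isomorphic

The graphs are NOT isomorphic.

Connected components of G1: 1 component(s) with vertex sets [[0, 1, 2, 3, 4, 5, 6, 7, 8, 9, 10]], sizes [11].
Connected components of G2: 2 component(s) with vertex sets [[3], [0, 1, 2, 4, 5, 6, 7, 8, 9, 10]], sizes [1, 10].
The number of connected components (and the multiset of component sizes) is an isomorphism invariant — an isomorphism maps each component of G1 bijectively onto a component of G2. Since G1 has 1 component(s) and G2 has 2, they cannot be isomorphic.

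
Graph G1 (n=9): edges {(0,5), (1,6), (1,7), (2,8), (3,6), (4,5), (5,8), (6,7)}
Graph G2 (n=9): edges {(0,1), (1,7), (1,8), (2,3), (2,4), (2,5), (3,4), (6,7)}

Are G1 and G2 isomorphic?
Yes, isomorphic

The graphs are isomorphic.
One valid mapping φ: V(G1) → V(G2): 0→8, 1→4, 2→6, 3→5, 4→0, 5→1, 6→2, 7→3, 8→7

Verify φ preserves adjacency — for each edge of G1, its image is an edge of G2:
  (0,5) → (φ(0),φ(5)) = (1,8) ∈ E(G2) ✓
  (1,6) → (φ(1),φ(6)) = (2,4) ∈ E(G2) ✓
  (1,7) → (φ(1),φ(7)) = (3,4) ∈ E(G2) ✓
  (2,8) → (φ(2),φ(8)) = (6,7) ∈ E(G2) ✓
  (3,6) → (φ(3),φ(6)) = (2,5) ∈ E(G2) ✓
  (4,5) → (φ(4),φ(5)) = (0,1) ∈ E(G2) ✓
  (5,8) → (φ(5),φ(8)) = (1,7) ∈ E(G2) ✓
  (6,7) → (φ(6),φ(7)) = (2,3) ∈ E(G2) ✓
All 8 edges of G1 map to edges of G2, and |E(G1)| = |E(G2)| = 8, so φ is a bijection on edges as well as vertices. Hence G1 ≅ G2.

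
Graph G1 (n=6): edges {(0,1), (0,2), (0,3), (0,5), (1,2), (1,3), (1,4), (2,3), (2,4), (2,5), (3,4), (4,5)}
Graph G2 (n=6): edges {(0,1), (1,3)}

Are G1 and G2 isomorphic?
No, not isomorphic

The graphs are NOT isomorphic.

Connected components of G1: 1 component(s) with vertex sets [[0, 1, 2, 3, 4, 5]], sizes [6].
Connected components of G2: 4 component(s) with vertex sets [[2], [4], [5], [0, 1, 3]], sizes [1, 1, 1, 3].
The number of connected components (and the multiset of component sizes) is an isomorphism invariant — an isomorphism maps each component of G1 bijectively onto a component of G2. Since G1 has 1 component(s) and G2 has 4, they cannot be isomorphic.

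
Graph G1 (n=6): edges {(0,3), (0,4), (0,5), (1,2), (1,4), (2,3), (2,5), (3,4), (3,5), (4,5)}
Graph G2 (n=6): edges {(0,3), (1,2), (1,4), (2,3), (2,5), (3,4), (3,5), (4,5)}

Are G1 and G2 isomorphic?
No, not isomorphic

The graphs are NOT isomorphic.

Counting edges: G1 has 10 edge(s); G2 has 8 edge(s).
Edge count is an isomorphism invariant (a bijection on vertices induces a bijection on edges), so differing edge counts rule out isomorphism.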